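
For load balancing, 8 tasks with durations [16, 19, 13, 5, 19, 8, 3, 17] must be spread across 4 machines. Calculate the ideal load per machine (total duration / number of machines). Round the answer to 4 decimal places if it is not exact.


Total processing time = 16 + 19 + 13 + 5 + 19 + 8 + 3 + 17 = 100
Number of machines = 4
Ideal balanced load = 100 / 4 = 25.0

25.0


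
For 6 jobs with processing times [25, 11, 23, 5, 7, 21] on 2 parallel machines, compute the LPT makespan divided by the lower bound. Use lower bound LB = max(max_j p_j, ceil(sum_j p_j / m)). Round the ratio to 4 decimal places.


LPT order: [25, 23, 21, 11, 7, 5]
Machine loads after assignment: [48, 44]
LPT makespan = 48
Lower bound = max(max_job, ceil(total/2)) = max(25, 46) = 46
Ratio = 48 / 46 = 1.0435

1.0435


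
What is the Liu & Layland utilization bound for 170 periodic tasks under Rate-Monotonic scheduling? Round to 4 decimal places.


Compute 2^(1/170) = 1.0040856600
Subtract 1: 1.0040856600 - 1 = 0.0040856600
Multiply by n: 170 * 0.0040856600 = 0.6945622000
Round to 4 dp: 0.6946

0.6946


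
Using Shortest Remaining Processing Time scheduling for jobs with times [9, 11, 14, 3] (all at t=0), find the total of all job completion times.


Since all jobs arrive at t=0, SRPT equals SPT ordering.
SPT order: [3, 9, 11, 14]
Completion times:
  Job 1: p=3, C=3
  Job 2: p=9, C=12
  Job 3: p=11, C=23
  Job 4: p=14, C=37
Total completion time = 3 + 12 + 23 + 37 = 75

75


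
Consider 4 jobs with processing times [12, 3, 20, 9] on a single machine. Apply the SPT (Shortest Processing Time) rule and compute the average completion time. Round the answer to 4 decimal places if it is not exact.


Sort jobs by processing time (SPT order): [3, 9, 12, 20]
Compute completion times sequentially:
  Job 1: processing = 3, completes at 3
  Job 2: processing = 9, completes at 12
  Job 3: processing = 12, completes at 24
  Job 4: processing = 20, completes at 44
Sum of completion times = 83
Average completion time = 83/4 = 20.75

20.75


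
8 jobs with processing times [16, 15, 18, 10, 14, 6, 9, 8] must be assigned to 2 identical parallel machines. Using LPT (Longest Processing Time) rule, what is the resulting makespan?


Sort jobs in decreasing order (LPT): [18, 16, 15, 14, 10, 9, 8, 6]
Assign each job to the least loaded machine:
  Machine 1: jobs [18, 14, 9, 8], load = 49
  Machine 2: jobs [16, 15, 10, 6], load = 47
Makespan = max load = 49

49


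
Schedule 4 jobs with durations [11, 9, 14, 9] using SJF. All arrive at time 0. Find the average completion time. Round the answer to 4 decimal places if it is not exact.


SJF order (ascending): [9, 9, 11, 14]
Completion times:
  Job 1: burst=9, C=9
  Job 2: burst=9, C=18
  Job 3: burst=11, C=29
  Job 4: burst=14, C=43
Average completion = 99/4 = 24.75

24.75


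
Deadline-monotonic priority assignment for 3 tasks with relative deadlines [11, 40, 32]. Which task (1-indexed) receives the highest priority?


Sort tasks by relative deadline (ascending):
  Task 1: deadline = 11
  Task 3: deadline = 32
  Task 2: deadline = 40
Priority order (highest first): [1, 3, 2]
Highest priority task = 1

1


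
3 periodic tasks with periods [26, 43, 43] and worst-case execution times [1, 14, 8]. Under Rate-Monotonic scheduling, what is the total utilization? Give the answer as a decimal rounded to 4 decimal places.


Compute individual utilizations (exact fractions):
  Task 1: C/T = 1/26 (approx. 0.0385)
  Task 2: C/T = 14/43 (approx. 0.3256)
  Task 3: C/T = 8/43 (approx. 0.186)
Total utilization U = 1/26 + 14/43 + 8/43 = 615/1118
Rounded to 4 decimal places: U = 0.5501
RM (Liu & Layland) bound for 3 tasks = 0.779763; compare with U = 615/1118 (approx. 0.550089)
U <= bound, so schedulable by RM sufficient condition.

0.5501


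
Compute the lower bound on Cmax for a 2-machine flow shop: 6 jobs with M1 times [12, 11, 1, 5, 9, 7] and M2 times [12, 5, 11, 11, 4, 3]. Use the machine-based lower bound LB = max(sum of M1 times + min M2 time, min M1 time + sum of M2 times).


LB1 = sum(M1 times) + min(M2 times) = 45 + 3 = 48
LB2 = min(M1 times) + sum(M2 times) = 1 + 46 = 47
Lower bound = max(LB1, LB2) = max(48, 47) = 48

48


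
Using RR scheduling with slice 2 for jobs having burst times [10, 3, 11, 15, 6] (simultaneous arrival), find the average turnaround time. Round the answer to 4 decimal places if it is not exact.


Time quantum = 2
Execution trace:
  J1 runs 2 units, time = 2
  J2 runs 2 units, time = 4
  J3 runs 2 units, time = 6
  J4 runs 2 units, time = 8
  J5 runs 2 units, time = 10
  J1 runs 2 units, time = 12
  J2 runs 1 units, time = 13
  J3 runs 2 units, time = 15
  J4 runs 2 units, time = 17
  J5 runs 2 units, time = 19
  J1 runs 2 units, time = 21
  J3 runs 2 units, time = 23
  J4 runs 2 units, time = 25
  J5 runs 2 units, time = 27
  J1 runs 2 units, time = 29
  J3 runs 2 units, time = 31
  J4 runs 2 units, time = 33
  J1 runs 2 units, time = 35
  J3 runs 2 units, time = 37
  J4 runs 2 units, time = 39
  J3 runs 1 units, time = 40
  J4 runs 2 units, time = 42
  J4 runs 2 units, time = 44
  J4 runs 1 units, time = 45
Finish times: [35, 13, 40, 45, 27]
Average turnaround = 160/5 = 32.0

32.0


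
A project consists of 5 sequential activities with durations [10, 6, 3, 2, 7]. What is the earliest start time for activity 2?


Activity 2 starts after activities 1 through 1 complete.
Predecessor durations: [10]
ES = 10 = 10

10


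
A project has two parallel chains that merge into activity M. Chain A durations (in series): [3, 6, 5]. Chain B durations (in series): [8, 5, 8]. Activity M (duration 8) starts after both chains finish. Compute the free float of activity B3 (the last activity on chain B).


ES(B3) = sum of predecessors on chain B = 13
EF(B3) = ES + duration = 13 + 8 = 21
Successor of B3 is M. ES(M) = max(sum(A), sum(B)) = max(14, 21) = 21
Free float = ES(successor) - EF(current) = 21 - 21 = 0

0


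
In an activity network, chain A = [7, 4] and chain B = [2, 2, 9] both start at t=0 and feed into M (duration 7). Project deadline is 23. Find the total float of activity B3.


Forward pass: ES(B3) = sum of predecessors on chain B = 4
EF = ES + duration = 4 + 9 = 13
Backward pass: LF(M) = deadline = 23; LS(M) = 23 - 7 = 16
LF(B3) = LS(M) - sum(successors on chain B) = 16 - 0 = 16
LS = LF - duration = 16 - 9 = 7
Total float = LS - ES = 7 - 4 = 3

3


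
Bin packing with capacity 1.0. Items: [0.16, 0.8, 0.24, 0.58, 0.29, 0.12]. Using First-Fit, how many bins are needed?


Place items sequentially using First-Fit:
  Item 0.16 -> new Bin 1
  Item 0.8 -> Bin 1 (now 0.96)
  Item 0.24 -> new Bin 2
  Item 0.58 -> Bin 2 (now 0.82)
  Item 0.29 -> new Bin 3
  Item 0.12 -> Bin 2 (now 0.94)
Total bins used = 3

3


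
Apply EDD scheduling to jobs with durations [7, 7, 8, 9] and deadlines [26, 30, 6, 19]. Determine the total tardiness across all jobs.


Sort by due date (EDD order): [(8, 6), (9, 19), (7, 26), (7, 30)]
Compute completion times and tardiness:
  Job 1: p=8, d=6, C=8, tardiness=max(0,8-6)=2
  Job 2: p=9, d=19, C=17, tardiness=max(0,17-19)=0
  Job 3: p=7, d=26, C=24, tardiness=max(0,24-26)=0
  Job 4: p=7, d=30, C=31, tardiness=max(0,31-30)=1
Total tardiness = 3

3


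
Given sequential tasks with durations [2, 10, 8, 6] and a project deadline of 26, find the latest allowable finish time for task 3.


LF(activity 3) = deadline - sum of successor durations
Successors: activities 4 through 4 with durations [6]
Sum of successor durations = 6
LF = 26 - 6 = 20

20


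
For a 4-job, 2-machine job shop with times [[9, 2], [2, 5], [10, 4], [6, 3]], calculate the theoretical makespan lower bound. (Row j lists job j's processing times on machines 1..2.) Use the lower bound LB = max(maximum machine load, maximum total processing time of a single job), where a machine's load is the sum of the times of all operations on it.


Machine loads:
  Machine 1: 9 + 2 + 10 + 6 = 27
  Machine 2: 2 + 5 + 4 + 3 = 14
Max machine load = 27
Job totals:
  Job 1: 11
  Job 2: 7
  Job 3: 14
  Job 4: 9
Max job total = 14
Lower bound = max(27, 14) = 27

27


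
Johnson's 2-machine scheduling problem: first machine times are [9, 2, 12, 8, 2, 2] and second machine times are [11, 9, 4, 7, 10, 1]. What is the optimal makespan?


Apply Johnson's rule:
  Group 1 (a <= b): [(2, 2, 9), (5, 2, 10), (1, 9, 11)]
  Group 2 (a > b): [(4, 8, 7), (3, 12, 4), (6, 2, 1)]
Optimal job order: [2, 5, 1, 4, 3, 6]
Schedule:
  Job 2: M1 done at 2, M2 done at 11
  Job 5: M1 done at 4, M2 done at 21
  Job 1: M1 done at 13, M2 done at 32
  Job 4: M1 done at 21, M2 done at 39
  Job 3: M1 done at 33, M2 done at 43
  Job 6: M1 done at 35, M2 done at 44
Makespan = 44

44


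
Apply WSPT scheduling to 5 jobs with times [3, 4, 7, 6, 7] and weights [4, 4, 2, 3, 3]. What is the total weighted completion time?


Compute p/w ratios and sort ascending (WSPT): [(3, 4), (4, 4), (6, 3), (7, 3), (7, 2)]
Compute weighted completion times:
  Job (p=3,w=4): C=3, w*C=4*3=12
  Job (p=4,w=4): C=7, w*C=4*7=28
  Job (p=6,w=3): C=13, w*C=3*13=39
  Job (p=7,w=3): C=20, w*C=3*20=60
  Job (p=7,w=2): C=27, w*C=2*27=54
Total weighted completion time = 193

193


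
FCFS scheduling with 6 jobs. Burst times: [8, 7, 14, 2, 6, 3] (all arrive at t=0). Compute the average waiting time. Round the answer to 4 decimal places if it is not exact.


FCFS order (as given): [8, 7, 14, 2, 6, 3]
Waiting times:
  Job 1: wait = 0
  Job 2: wait = 8
  Job 3: wait = 15
  Job 4: wait = 29
  Job 5: wait = 31
  Job 6: wait = 37
Sum of waiting times = 120
Average waiting time = 120/6 = 20.0

20.0


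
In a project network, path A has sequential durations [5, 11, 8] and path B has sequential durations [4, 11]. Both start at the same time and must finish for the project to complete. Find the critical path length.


Path A total = 5 + 11 + 8 = 24
Path B total = 4 + 11 = 15
Critical path = longest path = max(24, 15) = 24

24


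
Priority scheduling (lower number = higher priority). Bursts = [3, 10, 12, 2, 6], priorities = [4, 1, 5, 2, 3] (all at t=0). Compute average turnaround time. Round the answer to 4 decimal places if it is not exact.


Sort by priority (ascending = highest first):
Order: [(1, 10), (2, 2), (3, 6), (4, 3), (5, 12)]
Completion times:
  Priority 1, burst=10, C=10
  Priority 2, burst=2, C=12
  Priority 3, burst=6, C=18
  Priority 4, burst=3, C=21
  Priority 5, burst=12, C=33
Average turnaround = 94/5 = 18.8

18.8


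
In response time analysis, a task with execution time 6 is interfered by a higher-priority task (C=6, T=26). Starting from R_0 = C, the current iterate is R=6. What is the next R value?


R_next = C + ceil(R_prev / T_hp) * C_hp
ceil(6 / 26) = ceil(0.2308) = 1
Interference = 1 * 6 = 6
R_next = 6 + 6 = 12

12


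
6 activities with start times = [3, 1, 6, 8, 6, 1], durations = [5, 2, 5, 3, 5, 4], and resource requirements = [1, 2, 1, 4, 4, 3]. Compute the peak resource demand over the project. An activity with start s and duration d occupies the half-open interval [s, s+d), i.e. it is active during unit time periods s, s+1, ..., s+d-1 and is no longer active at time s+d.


Each activity i is active on [start_i, start_i + duration_i).
Compute total resource usage per time slot:
  t=0: active resources = [], total = 0
  t=1: active resources = [2, 3], total = 5
  t=2: active resources = [2, 3], total = 5
  t=3: active resources = [1, 3], total = 4
  t=4: active resources = [1, 3], total = 4
  t=5: active resources = [1], total = 1
  t=6: active resources = [1, 1, 4], total = 6
  t=7: active resources = [1, 1, 4], total = 6
  t=8: active resources = [1, 4, 4], total = 9
  t=9: active resources = [1, 4, 4], total = 9
  t=10: active resources = [1, 4, 4], total = 9
Peak resource demand = 9

9


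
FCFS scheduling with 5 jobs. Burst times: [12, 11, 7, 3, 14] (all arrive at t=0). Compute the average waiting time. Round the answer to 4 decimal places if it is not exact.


FCFS order (as given): [12, 11, 7, 3, 14]
Waiting times:
  Job 1: wait = 0
  Job 2: wait = 12
  Job 3: wait = 23
  Job 4: wait = 30
  Job 5: wait = 33
Sum of waiting times = 98
Average waiting time = 98/5 = 19.6

19.6


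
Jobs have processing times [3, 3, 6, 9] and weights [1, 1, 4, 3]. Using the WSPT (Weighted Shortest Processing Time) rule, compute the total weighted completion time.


Compute p/w ratios and sort ascending (WSPT): [(6, 4), (3, 1), (3, 1), (9, 3)]
Compute weighted completion times:
  Job (p=6,w=4): C=6, w*C=4*6=24
  Job (p=3,w=1): C=9, w*C=1*9=9
  Job (p=3,w=1): C=12, w*C=1*12=12
  Job (p=9,w=3): C=21, w*C=3*21=63
Total weighted completion time = 108

108


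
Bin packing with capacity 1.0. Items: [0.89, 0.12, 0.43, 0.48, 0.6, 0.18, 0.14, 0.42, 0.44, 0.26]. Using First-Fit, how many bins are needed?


Place items sequentially using First-Fit:
  Item 0.89 -> new Bin 1
  Item 0.12 -> new Bin 2
  Item 0.43 -> Bin 2 (now 0.55)
  Item 0.48 -> new Bin 3
  Item 0.6 -> new Bin 4
  Item 0.18 -> Bin 2 (now 0.73)
  Item 0.14 -> Bin 2 (now 0.87)
  Item 0.42 -> Bin 3 (now 0.9)
  Item 0.44 -> new Bin 5
  Item 0.26 -> Bin 4 (now 0.86)
Total bins used = 5

5


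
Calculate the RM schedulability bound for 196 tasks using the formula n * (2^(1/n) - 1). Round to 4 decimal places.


Compute 2^(1/196) = 1.0035427259
Subtract 1: 1.0035427259 - 1 = 0.0035427259
Multiply by n: 196 * 0.0035427259 = 0.6943742764
Round to 4 dp: 0.6944

0.6944


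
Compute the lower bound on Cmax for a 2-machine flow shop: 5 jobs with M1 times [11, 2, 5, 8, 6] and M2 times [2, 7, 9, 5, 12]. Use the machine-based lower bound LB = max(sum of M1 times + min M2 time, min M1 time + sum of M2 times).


LB1 = sum(M1 times) + min(M2 times) = 32 + 2 = 34
LB2 = min(M1 times) + sum(M2 times) = 2 + 35 = 37
Lower bound = max(LB1, LB2) = max(34, 37) = 37

37


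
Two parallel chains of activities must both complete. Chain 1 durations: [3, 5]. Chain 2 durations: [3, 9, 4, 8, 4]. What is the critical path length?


Path A total = 3 + 5 = 8
Path B total = 3 + 9 + 4 + 8 + 4 = 28
Critical path = longest path = max(8, 28) = 28

28


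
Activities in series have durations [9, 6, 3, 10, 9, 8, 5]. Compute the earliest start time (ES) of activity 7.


Activity 7 starts after activities 1 through 6 complete.
Predecessor durations: [9, 6, 3, 10, 9, 8]
ES = 9 + 6 + 3 + 10 + 9 + 8 = 45

45


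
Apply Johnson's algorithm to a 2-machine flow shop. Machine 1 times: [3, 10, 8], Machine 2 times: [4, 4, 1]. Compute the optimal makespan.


Apply Johnson's rule:
  Group 1 (a <= b): [(1, 3, 4)]
  Group 2 (a > b): [(2, 10, 4), (3, 8, 1)]
Optimal job order: [1, 2, 3]
Schedule:
  Job 1: M1 done at 3, M2 done at 7
  Job 2: M1 done at 13, M2 done at 17
  Job 3: M1 done at 21, M2 done at 22
Makespan = 22

22


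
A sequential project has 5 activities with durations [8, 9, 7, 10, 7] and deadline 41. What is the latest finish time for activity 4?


LF(activity 4) = deadline - sum of successor durations
Successors: activities 5 through 5 with durations [7]
Sum of successor durations = 7
LF = 41 - 7 = 34

34


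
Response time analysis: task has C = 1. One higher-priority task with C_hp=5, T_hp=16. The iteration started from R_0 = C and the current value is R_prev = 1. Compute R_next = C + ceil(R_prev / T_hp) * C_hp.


R_next = C + ceil(R_prev / T_hp) * C_hp
ceil(1 / 16) = ceil(0.0625) = 1
Interference = 1 * 5 = 5
R_next = 1 + 5 = 6

6


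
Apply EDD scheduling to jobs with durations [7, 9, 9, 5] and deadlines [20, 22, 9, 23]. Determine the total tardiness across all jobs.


Sort by due date (EDD order): [(9, 9), (7, 20), (9, 22), (5, 23)]
Compute completion times and tardiness:
  Job 1: p=9, d=9, C=9, tardiness=max(0,9-9)=0
  Job 2: p=7, d=20, C=16, tardiness=max(0,16-20)=0
  Job 3: p=9, d=22, C=25, tardiness=max(0,25-22)=3
  Job 4: p=5, d=23, C=30, tardiness=max(0,30-23)=7
Total tardiness = 10

10


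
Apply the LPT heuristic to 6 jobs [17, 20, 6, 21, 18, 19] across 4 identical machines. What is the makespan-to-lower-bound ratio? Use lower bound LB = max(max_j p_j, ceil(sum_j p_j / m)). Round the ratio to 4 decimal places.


LPT order: [21, 20, 19, 18, 17, 6]
Machine loads after assignment: [21, 20, 25, 35]
LPT makespan = 35
Lower bound = max(max_job, ceil(total/4)) = max(21, 26) = 26
Ratio = 35 / 26 = 1.3462

1.3462


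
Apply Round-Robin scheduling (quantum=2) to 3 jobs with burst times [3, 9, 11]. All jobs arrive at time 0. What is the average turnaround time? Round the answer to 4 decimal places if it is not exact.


Time quantum = 2
Execution trace:
  J1 runs 2 units, time = 2
  J2 runs 2 units, time = 4
  J3 runs 2 units, time = 6
  J1 runs 1 units, time = 7
  J2 runs 2 units, time = 9
  J3 runs 2 units, time = 11
  J2 runs 2 units, time = 13
  J3 runs 2 units, time = 15
  J2 runs 2 units, time = 17
  J3 runs 2 units, time = 19
  J2 runs 1 units, time = 20
  J3 runs 2 units, time = 22
  J3 runs 1 units, time = 23
Finish times: [7, 20, 23]
Average turnaround = 50/3 = 16.6667

16.6667


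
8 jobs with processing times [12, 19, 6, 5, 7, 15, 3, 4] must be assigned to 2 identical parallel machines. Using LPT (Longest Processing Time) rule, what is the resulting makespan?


Sort jobs in decreasing order (LPT): [19, 15, 12, 7, 6, 5, 4, 3]
Assign each job to the least loaded machine:
  Machine 1: jobs [19, 7, 6, 4], load = 36
  Machine 2: jobs [15, 12, 5, 3], load = 35
Makespan = max load = 36

36


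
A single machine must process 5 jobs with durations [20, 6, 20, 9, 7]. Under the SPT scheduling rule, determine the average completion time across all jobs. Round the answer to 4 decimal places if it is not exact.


Sort jobs by processing time (SPT order): [6, 7, 9, 20, 20]
Compute completion times sequentially:
  Job 1: processing = 6, completes at 6
  Job 2: processing = 7, completes at 13
  Job 3: processing = 9, completes at 22
  Job 4: processing = 20, completes at 42
  Job 5: processing = 20, completes at 62
Sum of completion times = 145
Average completion time = 145/5 = 29.0

29.0


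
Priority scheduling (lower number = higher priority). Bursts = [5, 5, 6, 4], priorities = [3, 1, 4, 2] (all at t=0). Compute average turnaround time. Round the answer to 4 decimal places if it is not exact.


Sort by priority (ascending = highest first):
Order: [(1, 5), (2, 4), (3, 5), (4, 6)]
Completion times:
  Priority 1, burst=5, C=5
  Priority 2, burst=4, C=9
  Priority 3, burst=5, C=14
  Priority 4, burst=6, C=20
Average turnaround = 48/4 = 12.0

12.0


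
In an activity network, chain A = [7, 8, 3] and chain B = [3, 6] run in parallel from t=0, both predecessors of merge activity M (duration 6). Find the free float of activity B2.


ES(B2) = sum of predecessors on chain B = 3
EF(B2) = ES + duration = 3 + 6 = 9
Successor of B2 is M. ES(M) = max(sum(A), sum(B)) = max(18, 9) = 18
Free float = ES(successor) - EF(current) = 18 - 9 = 9

9


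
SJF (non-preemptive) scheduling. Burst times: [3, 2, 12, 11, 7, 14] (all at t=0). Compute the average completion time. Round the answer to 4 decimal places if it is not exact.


SJF order (ascending): [2, 3, 7, 11, 12, 14]
Completion times:
  Job 1: burst=2, C=2
  Job 2: burst=3, C=5
  Job 3: burst=7, C=12
  Job 4: burst=11, C=23
  Job 5: burst=12, C=35
  Job 6: burst=14, C=49
Average completion = 126/6 = 21.0

21.0


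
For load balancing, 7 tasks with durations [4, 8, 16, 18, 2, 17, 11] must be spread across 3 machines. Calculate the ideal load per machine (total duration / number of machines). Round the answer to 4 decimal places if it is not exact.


Total processing time = 4 + 8 + 16 + 18 + 2 + 17 + 11 = 76
Number of machines = 3
Ideal balanced load = 76 / 3 = 25.3333

25.3333


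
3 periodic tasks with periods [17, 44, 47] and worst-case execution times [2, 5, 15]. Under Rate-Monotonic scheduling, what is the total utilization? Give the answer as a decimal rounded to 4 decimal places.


Compute individual utilizations (exact fractions):
  Task 1: C/T = 2/17 (approx. 0.1176)
  Task 2: C/T = 5/44 (approx. 0.1136)
  Task 3: C/T = 15/47 (approx. 0.3191)
Total utilization U = 2/17 + 5/44 + 15/47 = 19351/35156
Rounded to 4 decimal places: U = 0.5504
RM (Liu & Layland) bound for 3 tasks = 0.779763; compare with U = 19351/35156 (approx. 0.550432)
U <= bound, so schedulable by RM sufficient condition.

0.5504


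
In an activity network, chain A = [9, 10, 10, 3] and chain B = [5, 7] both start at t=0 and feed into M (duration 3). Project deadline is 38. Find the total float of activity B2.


Forward pass: ES(B2) = sum of predecessors on chain B = 5
EF = ES + duration = 5 + 7 = 12
Backward pass: LF(M) = deadline = 38; LS(M) = 38 - 3 = 35
LF(B2) = LS(M) - sum(successors on chain B) = 35 - 0 = 35
LS = LF - duration = 35 - 7 = 28
Total float = LS - ES = 28 - 5 = 23

23


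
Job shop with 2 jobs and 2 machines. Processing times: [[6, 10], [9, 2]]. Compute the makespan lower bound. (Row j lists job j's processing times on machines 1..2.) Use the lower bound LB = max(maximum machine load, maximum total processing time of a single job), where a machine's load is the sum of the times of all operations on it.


Machine loads:
  Machine 1: 6 + 9 = 15
  Machine 2: 10 + 2 = 12
Max machine load = 15
Job totals:
  Job 1: 16
  Job 2: 11
Max job total = 16
Lower bound = max(15, 16) = 16

16


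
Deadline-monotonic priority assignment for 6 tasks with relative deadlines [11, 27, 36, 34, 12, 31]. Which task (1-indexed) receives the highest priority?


Sort tasks by relative deadline (ascending):
  Task 1: deadline = 11
  Task 5: deadline = 12
  Task 2: deadline = 27
  Task 6: deadline = 31
  Task 4: deadline = 34
  Task 3: deadline = 36
Priority order (highest first): [1, 5, 2, 6, 4, 3]
Highest priority task = 1

1


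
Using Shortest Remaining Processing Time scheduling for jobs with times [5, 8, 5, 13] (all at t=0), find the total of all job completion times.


Since all jobs arrive at t=0, SRPT equals SPT ordering.
SPT order: [5, 5, 8, 13]
Completion times:
  Job 1: p=5, C=5
  Job 2: p=5, C=10
  Job 3: p=8, C=18
  Job 4: p=13, C=31
Total completion time = 5 + 10 + 18 + 31 = 64

64


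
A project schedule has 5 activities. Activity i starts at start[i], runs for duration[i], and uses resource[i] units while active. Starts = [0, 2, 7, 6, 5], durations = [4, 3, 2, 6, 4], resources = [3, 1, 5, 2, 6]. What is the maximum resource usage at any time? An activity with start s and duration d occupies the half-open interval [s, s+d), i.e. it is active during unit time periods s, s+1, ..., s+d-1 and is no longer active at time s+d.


Each activity i is active on [start_i, start_i + duration_i).
Compute total resource usage per time slot:
  t=0: active resources = [3], total = 3
  t=1: active resources = [3], total = 3
  t=2: active resources = [3, 1], total = 4
  t=3: active resources = [3, 1], total = 4
  t=4: active resources = [1], total = 1
  t=5: active resources = [6], total = 6
  t=6: active resources = [2, 6], total = 8
  t=7: active resources = [5, 2, 6], total = 13
  t=8: active resources = [5, 2, 6], total = 13
  t=9: active resources = [2], total = 2
  t=10: active resources = [2], total = 2
  t=11: active resources = [2], total = 2
Peak resource demand = 13

13


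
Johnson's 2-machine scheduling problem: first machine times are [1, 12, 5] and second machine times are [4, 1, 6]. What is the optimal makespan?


Apply Johnson's rule:
  Group 1 (a <= b): [(1, 1, 4), (3, 5, 6)]
  Group 2 (a > b): [(2, 12, 1)]
Optimal job order: [1, 3, 2]
Schedule:
  Job 1: M1 done at 1, M2 done at 5
  Job 3: M1 done at 6, M2 done at 12
  Job 2: M1 done at 18, M2 done at 19
Makespan = 19

19


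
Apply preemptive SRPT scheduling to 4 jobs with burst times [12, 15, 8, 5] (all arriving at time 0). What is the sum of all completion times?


Since all jobs arrive at t=0, SRPT equals SPT ordering.
SPT order: [5, 8, 12, 15]
Completion times:
  Job 1: p=5, C=5
  Job 2: p=8, C=13
  Job 3: p=12, C=25
  Job 4: p=15, C=40
Total completion time = 5 + 13 + 25 + 40 = 83

83


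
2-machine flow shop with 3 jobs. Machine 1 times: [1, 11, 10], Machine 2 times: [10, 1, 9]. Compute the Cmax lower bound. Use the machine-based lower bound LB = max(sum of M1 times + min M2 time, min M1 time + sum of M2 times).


LB1 = sum(M1 times) + min(M2 times) = 22 + 1 = 23
LB2 = min(M1 times) + sum(M2 times) = 1 + 20 = 21
Lower bound = max(LB1, LB2) = max(23, 21) = 23

23


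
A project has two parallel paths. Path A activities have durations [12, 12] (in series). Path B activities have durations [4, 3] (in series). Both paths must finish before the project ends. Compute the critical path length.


Path A total = 12 + 12 = 24
Path B total = 4 + 3 = 7
Critical path = longest path = max(24, 7) = 24

24


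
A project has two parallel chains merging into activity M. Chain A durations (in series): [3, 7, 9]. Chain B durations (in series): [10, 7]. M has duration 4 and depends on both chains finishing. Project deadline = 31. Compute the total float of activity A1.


Forward pass: ES(A1) = sum of predecessors on chain A = 0
EF = ES + duration = 0 + 3 = 3
Backward pass: LF(M) = deadline = 31; LS(M) = 31 - 4 = 27
LF(A1) = LS(M) - sum(successors on chain A) = 27 - 16 = 11
LS = LF - duration = 11 - 3 = 8
Total float = LS - ES = 8 - 0 = 8

8


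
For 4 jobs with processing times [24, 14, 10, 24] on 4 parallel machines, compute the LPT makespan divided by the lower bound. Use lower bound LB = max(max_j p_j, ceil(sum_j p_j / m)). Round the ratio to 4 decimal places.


LPT order: [24, 24, 14, 10]
Machine loads after assignment: [24, 24, 14, 10]
LPT makespan = 24
Lower bound = max(max_job, ceil(total/4)) = max(24, 18) = 24
Ratio = 24 / 24 = 1.0

1.0


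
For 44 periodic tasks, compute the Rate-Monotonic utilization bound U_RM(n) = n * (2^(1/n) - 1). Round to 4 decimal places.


Compute 2^(1/44) = 1.0158780831
Subtract 1: 1.0158780831 - 1 = 0.0158780831
Multiply by n: 44 * 0.0158780831 = 0.6986356564
Round to 4 dp: 0.6986

0.6986


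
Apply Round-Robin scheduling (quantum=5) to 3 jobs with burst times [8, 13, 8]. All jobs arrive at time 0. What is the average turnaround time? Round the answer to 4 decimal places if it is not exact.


Time quantum = 5
Execution trace:
  J1 runs 5 units, time = 5
  J2 runs 5 units, time = 10
  J3 runs 5 units, time = 15
  J1 runs 3 units, time = 18
  J2 runs 5 units, time = 23
  J3 runs 3 units, time = 26
  J2 runs 3 units, time = 29
Finish times: [18, 29, 26]
Average turnaround = 73/3 = 24.3333

24.3333


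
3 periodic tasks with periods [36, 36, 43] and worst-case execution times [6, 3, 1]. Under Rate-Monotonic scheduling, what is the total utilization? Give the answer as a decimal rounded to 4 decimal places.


Compute individual utilizations (exact fractions):
  Task 1: C/T = 6/36 = 1/6 (approx. 0.1667)
  Task 2: C/T = 3/36 = 1/12 (approx. 0.0833)
  Task 3: C/T = 1/43 (approx. 0.0233)
Total utilization U = 1/6 + 1/12 + 1/43 = 47/172
Rounded to 4 decimal places: U = 0.2733
RM (Liu & Layland) bound for 3 tasks = 0.779763; compare with U = 47/172 (approx. 0.273256)
U <= bound, so schedulable by RM sufficient condition.

0.2733


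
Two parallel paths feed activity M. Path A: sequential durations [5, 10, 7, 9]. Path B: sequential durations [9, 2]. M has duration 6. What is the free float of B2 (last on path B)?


ES(B2) = sum of predecessors on chain B = 9
EF(B2) = ES + duration = 9 + 2 = 11
Successor of B2 is M. ES(M) = max(sum(A), sum(B)) = max(31, 11) = 31
Free float = ES(successor) - EF(current) = 31 - 11 = 20

20


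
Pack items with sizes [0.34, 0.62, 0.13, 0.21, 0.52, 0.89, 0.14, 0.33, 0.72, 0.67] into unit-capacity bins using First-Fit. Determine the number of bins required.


Place items sequentially using First-Fit:
  Item 0.34 -> new Bin 1
  Item 0.62 -> Bin 1 (now 0.96)
  Item 0.13 -> new Bin 2
  Item 0.21 -> Bin 2 (now 0.34)
  Item 0.52 -> Bin 2 (now 0.86)
  Item 0.89 -> new Bin 3
  Item 0.14 -> Bin 2 (now 1.0)
  Item 0.33 -> new Bin 4
  Item 0.72 -> new Bin 5
  Item 0.67 -> Bin 4 (now 1.0)
Total bins used = 5

5


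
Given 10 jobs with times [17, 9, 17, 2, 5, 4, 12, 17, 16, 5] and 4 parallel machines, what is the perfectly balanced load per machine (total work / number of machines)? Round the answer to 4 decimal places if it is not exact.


Total processing time = 17 + 9 + 17 + 2 + 5 + 4 + 12 + 17 + 16 + 5 = 104
Number of machines = 4
Ideal balanced load = 104 / 4 = 26.0

26.0


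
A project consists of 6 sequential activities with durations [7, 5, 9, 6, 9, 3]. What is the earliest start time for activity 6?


Activity 6 starts after activities 1 through 5 complete.
Predecessor durations: [7, 5, 9, 6, 9]
ES = 7 + 5 + 9 + 6 + 9 = 36

36


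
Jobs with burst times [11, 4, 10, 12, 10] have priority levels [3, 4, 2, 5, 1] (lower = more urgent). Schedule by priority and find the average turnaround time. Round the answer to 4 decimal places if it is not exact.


Sort by priority (ascending = highest first):
Order: [(1, 10), (2, 10), (3, 11), (4, 4), (5, 12)]
Completion times:
  Priority 1, burst=10, C=10
  Priority 2, burst=10, C=20
  Priority 3, burst=11, C=31
  Priority 4, burst=4, C=35
  Priority 5, burst=12, C=47
Average turnaround = 143/5 = 28.6

28.6


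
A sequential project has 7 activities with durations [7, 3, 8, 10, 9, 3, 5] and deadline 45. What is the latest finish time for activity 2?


LF(activity 2) = deadline - sum of successor durations
Successors: activities 3 through 7 with durations [8, 10, 9, 3, 5]
Sum of successor durations = 35
LF = 45 - 35 = 10

10


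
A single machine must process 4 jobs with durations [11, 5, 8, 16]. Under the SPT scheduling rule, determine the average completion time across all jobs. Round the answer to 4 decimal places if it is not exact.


Sort jobs by processing time (SPT order): [5, 8, 11, 16]
Compute completion times sequentially:
  Job 1: processing = 5, completes at 5
  Job 2: processing = 8, completes at 13
  Job 3: processing = 11, completes at 24
  Job 4: processing = 16, completes at 40
Sum of completion times = 82
Average completion time = 82/4 = 20.5

20.5


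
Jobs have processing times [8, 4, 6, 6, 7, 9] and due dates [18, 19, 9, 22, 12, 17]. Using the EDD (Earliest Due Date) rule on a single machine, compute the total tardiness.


Sort by due date (EDD order): [(6, 9), (7, 12), (9, 17), (8, 18), (4, 19), (6, 22)]
Compute completion times and tardiness:
  Job 1: p=6, d=9, C=6, tardiness=max(0,6-9)=0
  Job 2: p=7, d=12, C=13, tardiness=max(0,13-12)=1
  Job 3: p=9, d=17, C=22, tardiness=max(0,22-17)=5
  Job 4: p=8, d=18, C=30, tardiness=max(0,30-18)=12
  Job 5: p=4, d=19, C=34, tardiness=max(0,34-19)=15
  Job 6: p=6, d=22, C=40, tardiness=max(0,40-22)=18
Total tardiness = 51

51


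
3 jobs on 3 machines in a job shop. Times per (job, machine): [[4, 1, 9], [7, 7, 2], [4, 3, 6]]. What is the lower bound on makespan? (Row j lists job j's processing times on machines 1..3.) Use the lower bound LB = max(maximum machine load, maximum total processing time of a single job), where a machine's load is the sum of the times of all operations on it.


Machine loads:
  Machine 1: 4 + 7 + 4 = 15
  Machine 2: 1 + 7 + 3 = 11
  Machine 3: 9 + 2 + 6 = 17
Max machine load = 17
Job totals:
  Job 1: 14
  Job 2: 16
  Job 3: 13
Max job total = 16
Lower bound = max(17, 16) = 17

17


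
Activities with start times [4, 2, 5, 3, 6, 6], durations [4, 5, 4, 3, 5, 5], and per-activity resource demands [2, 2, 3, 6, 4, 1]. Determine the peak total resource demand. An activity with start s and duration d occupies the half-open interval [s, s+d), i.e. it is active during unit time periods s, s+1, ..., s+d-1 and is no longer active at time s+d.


Each activity i is active on [start_i, start_i + duration_i).
Compute total resource usage per time slot:
  t=0: active resources = [], total = 0
  t=1: active resources = [], total = 0
  t=2: active resources = [2], total = 2
  t=3: active resources = [2, 6], total = 8
  t=4: active resources = [2, 2, 6], total = 10
  t=5: active resources = [2, 2, 3, 6], total = 13
  t=6: active resources = [2, 2, 3, 4, 1], total = 12
  t=7: active resources = [2, 3, 4, 1], total = 10
  t=8: active resources = [3, 4, 1], total = 8
  t=9: active resources = [4, 1], total = 5
  t=10: active resources = [4, 1], total = 5
Peak resource demand = 13

13


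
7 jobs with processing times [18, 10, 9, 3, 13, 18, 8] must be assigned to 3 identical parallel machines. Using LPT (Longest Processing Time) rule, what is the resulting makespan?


Sort jobs in decreasing order (LPT): [18, 18, 13, 10, 9, 8, 3]
Assign each job to the least loaded machine:
  Machine 1: jobs [18, 9], load = 27
  Machine 2: jobs [18, 8], load = 26
  Machine 3: jobs [13, 10, 3], load = 26
Makespan = max load = 27

27


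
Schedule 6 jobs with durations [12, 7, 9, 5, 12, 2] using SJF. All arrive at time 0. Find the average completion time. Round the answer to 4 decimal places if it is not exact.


SJF order (ascending): [2, 5, 7, 9, 12, 12]
Completion times:
  Job 1: burst=2, C=2
  Job 2: burst=5, C=7
  Job 3: burst=7, C=14
  Job 4: burst=9, C=23
  Job 5: burst=12, C=35
  Job 6: burst=12, C=47
Average completion = 128/6 = 21.3333

21.3333


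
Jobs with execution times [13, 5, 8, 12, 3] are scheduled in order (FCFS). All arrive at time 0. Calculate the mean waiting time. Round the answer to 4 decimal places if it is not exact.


FCFS order (as given): [13, 5, 8, 12, 3]
Waiting times:
  Job 1: wait = 0
  Job 2: wait = 13
  Job 3: wait = 18
  Job 4: wait = 26
  Job 5: wait = 38
Sum of waiting times = 95
Average waiting time = 95/5 = 19.0

19.0


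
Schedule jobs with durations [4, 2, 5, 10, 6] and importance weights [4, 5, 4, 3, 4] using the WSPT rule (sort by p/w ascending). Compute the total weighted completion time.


Compute p/w ratios and sort ascending (WSPT): [(2, 5), (4, 4), (5, 4), (6, 4), (10, 3)]
Compute weighted completion times:
  Job (p=2,w=5): C=2, w*C=5*2=10
  Job (p=4,w=4): C=6, w*C=4*6=24
  Job (p=5,w=4): C=11, w*C=4*11=44
  Job (p=6,w=4): C=17, w*C=4*17=68
  Job (p=10,w=3): C=27, w*C=3*27=81
Total weighted completion time = 227

227


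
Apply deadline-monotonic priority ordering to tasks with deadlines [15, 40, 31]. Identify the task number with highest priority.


Sort tasks by relative deadline (ascending):
  Task 1: deadline = 15
  Task 3: deadline = 31
  Task 2: deadline = 40
Priority order (highest first): [1, 3, 2]
Highest priority task = 1

1


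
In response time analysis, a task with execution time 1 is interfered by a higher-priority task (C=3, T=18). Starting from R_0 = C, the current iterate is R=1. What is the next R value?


R_next = C + ceil(R_prev / T_hp) * C_hp
ceil(1 / 18) = ceil(0.0556) = 1
Interference = 1 * 3 = 3
R_next = 1 + 3 = 4

4


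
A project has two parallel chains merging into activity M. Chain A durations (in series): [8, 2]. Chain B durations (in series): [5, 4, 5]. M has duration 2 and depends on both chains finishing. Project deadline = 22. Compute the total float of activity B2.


Forward pass: ES(B2) = sum of predecessors on chain B = 5
EF = ES + duration = 5 + 4 = 9
Backward pass: LF(M) = deadline = 22; LS(M) = 22 - 2 = 20
LF(B2) = LS(M) - sum(successors on chain B) = 20 - 5 = 15
LS = LF - duration = 15 - 4 = 11
Total float = LS - ES = 11 - 5 = 6

6


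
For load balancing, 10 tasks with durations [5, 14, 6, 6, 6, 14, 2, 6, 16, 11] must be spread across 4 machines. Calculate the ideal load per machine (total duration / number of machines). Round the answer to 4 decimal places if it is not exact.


Total processing time = 5 + 14 + 6 + 6 + 6 + 14 + 2 + 6 + 16 + 11 = 86
Number of machines = 4
Ideal balanced load = 86 / 4 = 21.5

21.5


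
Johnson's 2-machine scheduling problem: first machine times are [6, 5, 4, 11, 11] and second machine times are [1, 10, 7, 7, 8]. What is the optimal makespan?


Apply Johnson's rule:
  Group 1 (a <= b): [(3, 4, 7), (2, 5, 10)]
  Group 2 (a > b): [(5, 11, 8), (4, 11, 7), (1, 6, 1)]
Optimal job order: [3, 2, 5, 4, 1]
Schedule:
  Job 3: M1 done at 4, M2 done at 11
  Job 2: M1 done at 9, M2 done at 21
  Job 5: M1 done at 20, M2 done at 29
  Job 4: M1 done at 31, M2 done at 38
  Job 1: M1 done at 37, M2 done at 39
Makespan = 39

39


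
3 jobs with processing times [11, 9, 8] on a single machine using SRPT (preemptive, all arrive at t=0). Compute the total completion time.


Since all jobs arrive at t=0, SRPT equals SPT ordering.
SPT order: [8, 9, 11]
Completion times:
  Job 1: p=8, C=8
  Job 2: p=9, C=17
  Job 3: p=11, C=28
Total completion time = 8 + 17 + 28 = 53

53


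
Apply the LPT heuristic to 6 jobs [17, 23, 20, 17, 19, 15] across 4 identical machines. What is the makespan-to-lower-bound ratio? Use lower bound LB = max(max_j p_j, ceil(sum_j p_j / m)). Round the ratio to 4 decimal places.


LPT order: [23, 20, 19, 17, 17, 15]
Machine loads after assignment: [23, 20, 34, 34]
LPT makespan = 34
Lower bound = max(max_job, ceil(total/4)) = max(23, 28) = 28
Ratio = 34 / 28 = 1.2143

1.2143


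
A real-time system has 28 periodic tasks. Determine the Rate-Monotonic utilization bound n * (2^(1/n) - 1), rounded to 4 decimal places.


Compute 2^(1/28) = 1.0250642120
Subtract 1: 1.0250642120 - 1 = 0.0250642120
Multiply by n: 28 * 0.0250642120 = 0.7017979360
Round to 4 dp: 0.7018

0.7018


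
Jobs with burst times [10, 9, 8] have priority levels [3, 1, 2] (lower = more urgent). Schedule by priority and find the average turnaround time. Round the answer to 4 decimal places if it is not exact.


Sort by priority (ascending = highest first):
Order: [(1, 9), (2, 8), (3, 10)]
Completion times:
  Priority 1, burst=9, C=9
  Priority 2, burst=8, C=17
  Priority 3, burst=10, C=27
Average turnaround = 53/3 = 17.6667

17.6667


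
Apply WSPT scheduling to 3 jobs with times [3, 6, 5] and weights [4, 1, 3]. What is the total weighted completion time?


Compute p/w ratios and sort ascending (WSPT): [(3, 4), (5, 3), (6, 1)]
Compute weighted completion times:
  Job (p=3,w=4): C=3, w*C=4*3=12
  Job (p=5,w=3): C=8, w*C=3*8=24
  Job (p=6,w=1): C=14, w*C=1*14=14
Total weighted completion time = 50

50


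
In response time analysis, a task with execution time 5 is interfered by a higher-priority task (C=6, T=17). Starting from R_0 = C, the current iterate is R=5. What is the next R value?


R_next = C + ceil(R_prev / T_hp) * C_hp
ceil(5 / 17) = ceil(0.2941) = 1
Interference = 1 * 6 = 6
R_next = 5 + 6 = 11

11


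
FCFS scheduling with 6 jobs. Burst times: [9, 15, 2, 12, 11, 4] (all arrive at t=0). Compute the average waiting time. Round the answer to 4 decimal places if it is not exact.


FCFS order (as given): [9, 15, 2, 12, 11, 4]
Waiting times:
  Job 1: wait = 0
  Job 2: wait = 9
  Job 3: wait = 24
  Job 4: wait = 26
  Job 5: wait = 38
  Job 6: wait = 49
Sum of waiting times = 146
Average waiting time = 146/6 = 24.3333

24.3333


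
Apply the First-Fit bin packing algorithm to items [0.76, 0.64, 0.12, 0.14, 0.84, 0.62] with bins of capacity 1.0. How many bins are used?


Place items sequentially using First-Fit:
  Item 0.76 -> new Bin 1
  Item 0.64 -> new Bin 2
  Item 0.12 -> Bin 1 (now 0.88)
  Item 0.14 -> Bin 2 (now 0.78)
  Item 0.84 -> new Bin 3
  Item 0.62 -> new Bin 4
Total bins used = 4

4


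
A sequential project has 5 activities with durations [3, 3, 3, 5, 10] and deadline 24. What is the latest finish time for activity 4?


LF(activity 4) = deadline - sum of successor durations
Successors: activities 5 through 5 with durations [10]
Sum of successor durations = 10
LF = 24 - 10 = 14

14


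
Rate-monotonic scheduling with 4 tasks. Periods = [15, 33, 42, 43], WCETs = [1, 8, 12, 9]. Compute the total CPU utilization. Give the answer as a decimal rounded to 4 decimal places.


Compute individual utilizations (exact fractions):
  Task 1: C/T = 1/15 (approx. 0.0667)
  Task 2: C/T = 8/33 (approx. 0.2424)
  Task 3: C/T = 12/42 = 2/7 (approx. 0.2857)
  Task 4: C/T = 9/43 (approx. 0.2093)
Total utilization U = 1/15 + 8/33 + 2/7 + 9/43 = 13312/16555
Rounded to 4 decimal places: U = 0.8041
RM (Liu & Layland) bound for 4 tasks = 0.756828; compare with U = 13312/16555 (approx. 0.804108)
bound < U <= 1, so the RM sufficient condition is not met (inconclusive; an exact test such as response-time analysis is needed).

0.8041
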